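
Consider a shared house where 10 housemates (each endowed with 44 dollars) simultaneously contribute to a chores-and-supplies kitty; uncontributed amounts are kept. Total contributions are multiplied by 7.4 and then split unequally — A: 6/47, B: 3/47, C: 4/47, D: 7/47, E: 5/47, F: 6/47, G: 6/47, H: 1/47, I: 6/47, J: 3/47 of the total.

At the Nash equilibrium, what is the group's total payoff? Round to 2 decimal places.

For player j, contributing a unit is worthwhile iff 7.4 × (j's share) ≥ 1, i.e. iff j's share is at least 0.1351.
The only share above 0.1351 is D's 7/47, contributing 44; the remaining 9 contribute 0. Total contributed: 44.
The chores-and-supplies kitty pays out 7.4 × 44 = 325.60 in total (split across the unequal shares, but the aggregate is all that matters for the group sum).
The 9 free-riders keep 44 each, adding 396. Group total = 396 + 325.60 = 721.60.

721.60 dollars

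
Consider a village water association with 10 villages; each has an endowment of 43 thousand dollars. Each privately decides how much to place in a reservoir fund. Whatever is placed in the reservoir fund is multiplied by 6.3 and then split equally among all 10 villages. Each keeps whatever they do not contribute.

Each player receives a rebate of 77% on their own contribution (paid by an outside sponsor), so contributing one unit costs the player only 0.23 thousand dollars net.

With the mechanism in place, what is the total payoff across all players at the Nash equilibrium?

With the mechanism, a contributed unit returns (6.3/10) / 0.23 = 2.7391 per unit of net cost to the contributor — now above 1 — so contributing fully is weakly dominant for every player.
So the Nash equilibrium is full contribution by all 10; the group earns 10 × (43 × 0.77 + 6.3 × 43) = 3040.10.

3040.10 thousand dollars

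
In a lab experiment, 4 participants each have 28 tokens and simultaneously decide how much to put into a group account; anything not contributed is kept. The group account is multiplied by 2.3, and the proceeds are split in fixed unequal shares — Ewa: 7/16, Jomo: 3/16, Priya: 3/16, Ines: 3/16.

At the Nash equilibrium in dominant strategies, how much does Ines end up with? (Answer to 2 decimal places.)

40.08 tokens

Player j's private return per contributed unit is 2.3 × (j's share). Contributing is weakly dominant for j when that share is at least 1/2.3 = 0.4348, and contributing 0 is dominant otherwise.
Only Ewa (7/16) clears that bar, contributing 28; the remaining 3 contribute 0. Total contributed: 28.
Ines keeps 28 and receives 2.3 × 28 × 3/16 = 12.08 from the group account, for a payoff of 40.08.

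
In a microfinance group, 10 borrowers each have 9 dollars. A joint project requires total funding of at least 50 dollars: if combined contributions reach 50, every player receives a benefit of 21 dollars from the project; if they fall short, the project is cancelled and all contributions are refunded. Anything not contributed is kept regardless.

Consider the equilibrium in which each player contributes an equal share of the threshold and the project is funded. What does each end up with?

Equal share of the threshold: 50/10 = 5.
At this profile no one gains by cutting their contribution: any cut drops the total below 50, the project is cancelled, contributions are refunded, and the deviator ends with 9, which is less than 9 − 5 + 21 = 25. Contributing more than 5 just wastes the excess. So contributing exactly 5 is a best response.
Each player's payoff: 9 − 5 + 21 = 25.

25 dollars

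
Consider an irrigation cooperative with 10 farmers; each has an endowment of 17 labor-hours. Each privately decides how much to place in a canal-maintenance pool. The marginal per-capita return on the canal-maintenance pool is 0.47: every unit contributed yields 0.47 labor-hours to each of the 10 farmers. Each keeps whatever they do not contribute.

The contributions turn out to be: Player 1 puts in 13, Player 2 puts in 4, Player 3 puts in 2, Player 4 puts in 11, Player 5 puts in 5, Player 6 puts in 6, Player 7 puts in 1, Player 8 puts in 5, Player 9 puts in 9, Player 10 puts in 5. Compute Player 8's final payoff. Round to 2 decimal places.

40.67 labor-hours

Total contributed: 13 + 4 + 2 + 11 + 5 + 6 + 1 + 5 + 9 + 5 = 61.
Each receives 0.47 × 61 = 28.67 from the canal-maintenance pool.
Player 8 keeps 17 − 5 = 12, so Player 8's payoff is 12 + 28.67 = 40.67.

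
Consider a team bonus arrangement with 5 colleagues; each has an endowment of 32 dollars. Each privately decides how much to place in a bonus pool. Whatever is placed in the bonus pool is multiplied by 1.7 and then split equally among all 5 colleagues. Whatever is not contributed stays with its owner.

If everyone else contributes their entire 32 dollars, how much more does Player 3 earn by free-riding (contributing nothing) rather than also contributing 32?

Switching from a contribution of 32 to 0 lets Player 3 keep an extra 32 dollars, but lowers the bonus pool by 32, which costs Player 3 their own share of that drop: 1.7/5 × 32 = 10.88.
Net gain = 32 − 10.88 = 21.12. The private return per contributed unit (0.3400) is below 1, so free-riding is indeed the best response regardless of what the others do.

21.12 dollars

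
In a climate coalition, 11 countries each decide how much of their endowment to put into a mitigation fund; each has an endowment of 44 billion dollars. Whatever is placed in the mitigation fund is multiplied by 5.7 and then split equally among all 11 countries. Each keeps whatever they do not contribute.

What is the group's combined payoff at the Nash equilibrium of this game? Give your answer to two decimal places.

Each contributed unit returns 5.7/11 = 0.5182 to its contributor — below 1 — so contributing 0 is dominant for every player. At the Nash equilibrium everyone keeps their 44, and the group total is 11 × 44 = 484.

484.00 billion dollars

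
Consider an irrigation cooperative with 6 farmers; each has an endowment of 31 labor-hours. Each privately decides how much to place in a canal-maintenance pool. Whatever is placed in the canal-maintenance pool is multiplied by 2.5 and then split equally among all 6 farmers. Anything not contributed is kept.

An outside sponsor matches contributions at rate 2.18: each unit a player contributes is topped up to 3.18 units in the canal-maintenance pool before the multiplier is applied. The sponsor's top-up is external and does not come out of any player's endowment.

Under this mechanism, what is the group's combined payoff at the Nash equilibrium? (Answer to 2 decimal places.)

1478.70 labor-hours

The effective private return per unit is now 2.5 × 3.18 / 6 = 1.3250 > 1, so every player's dominant strategy flips to full contribution.
So the Nash equilibrium is full contribution by all 6; the group earns 2.5 × 3.18 × 186 = 1478.70.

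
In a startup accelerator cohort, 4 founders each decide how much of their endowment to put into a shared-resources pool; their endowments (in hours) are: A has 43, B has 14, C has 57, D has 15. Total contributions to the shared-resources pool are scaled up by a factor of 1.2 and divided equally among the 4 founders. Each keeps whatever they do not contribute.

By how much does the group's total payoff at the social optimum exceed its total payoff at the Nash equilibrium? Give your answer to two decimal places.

25.80 hours

The private return per contributed unit is 1.2/4 = 0.3000 < 1 for every player regardless of endowment, so the Nash equilibrium is zero contribution and the group total is Σ E_j = 43 + 14 + 57 + 15 = 129.
Each contributed unit returns 1.200 to the group, so the social optimum is full contribution by everyone: group total = 1.200 × 129 = 154.80.
Efficiency loss = (1.200 − 1) × 129 = 25.80.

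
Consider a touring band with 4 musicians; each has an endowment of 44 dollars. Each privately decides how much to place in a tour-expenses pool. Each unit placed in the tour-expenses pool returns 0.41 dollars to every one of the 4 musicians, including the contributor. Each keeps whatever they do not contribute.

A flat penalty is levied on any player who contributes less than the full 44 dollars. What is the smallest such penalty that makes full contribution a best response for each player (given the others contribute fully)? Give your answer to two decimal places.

25.96 dollars

Given the others contribute fully, the best deviation is to contribute 0 (any partial contribution still incurs the fine and gives up units whose private return 0.41 is below 1).
Deviating from 44 to 0 saves 44 dollars but forfeits the deviator's share of the drop in the tour-expenses pool: 0.41 × 44 = 18.04.
So the deviation gain is 44 − 18.04 = 25.96, and the fine must be at least 25.96 dollars to wipe it out.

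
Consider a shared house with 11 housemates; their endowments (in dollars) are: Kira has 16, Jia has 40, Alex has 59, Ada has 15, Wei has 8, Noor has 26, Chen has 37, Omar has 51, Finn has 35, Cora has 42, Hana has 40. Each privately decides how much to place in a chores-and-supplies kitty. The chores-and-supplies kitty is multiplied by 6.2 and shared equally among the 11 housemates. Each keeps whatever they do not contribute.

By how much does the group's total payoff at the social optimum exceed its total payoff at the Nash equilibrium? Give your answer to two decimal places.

The private return per contributed unit is 6.2/11 = 0.5636 < 1 for every player regardless of endowment, so the Nash equilibrium is zero contribution and the group total is Σ E_j = 16 + 40 + 59 + 15 + 8 + 26 + 37 + 51 + 35 + 42 + 40 = 369.
Each contributed unit returns 6.200 to the group, so the social optimum is full contribution by everyone: group total = 6.200 × 369 = 2287.80.
Efficiency loss = (6.200 − 1) × 369 = 1918.80.

1918.80 dollars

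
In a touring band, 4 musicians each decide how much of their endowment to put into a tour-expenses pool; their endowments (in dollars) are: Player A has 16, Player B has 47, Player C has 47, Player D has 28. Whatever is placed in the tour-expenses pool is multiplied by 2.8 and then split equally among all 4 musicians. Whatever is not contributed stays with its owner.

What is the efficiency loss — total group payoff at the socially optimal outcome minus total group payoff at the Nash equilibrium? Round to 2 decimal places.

248.40 dollars

The private return per contributed unit is 2.8/4 = 0.7000 < 1 for every player regardless of endowment, so the Nash equilibrium is zero contribution and the group total is Σ E_j = 16 + 47 + 47 + 28 = 138.
Each contributed unit returns 2.800 to the group, so the social optimum is full contribution by everyone: group total = 2.800 × 138 = 386.40.
Efficiency loss = (2.800 − 1) × 138 = 248.40.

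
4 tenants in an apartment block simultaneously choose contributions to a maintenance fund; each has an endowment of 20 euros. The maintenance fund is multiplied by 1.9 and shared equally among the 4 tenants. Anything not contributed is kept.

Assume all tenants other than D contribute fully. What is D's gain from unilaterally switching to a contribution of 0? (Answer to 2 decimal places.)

Switching from a contribution of 20 to 0 lets D keep an extra 20 euros, but lowers the maintenance fund by 20, which costs D their own share of that drop: 1.9/4 × 20 = 9.50.
Net gain = 20 − 9.50 = 10.50. The private return per contributed unit (0.4750) is below 1, so free-riding is indeed the best response regardless of what the others do.

10.50 euros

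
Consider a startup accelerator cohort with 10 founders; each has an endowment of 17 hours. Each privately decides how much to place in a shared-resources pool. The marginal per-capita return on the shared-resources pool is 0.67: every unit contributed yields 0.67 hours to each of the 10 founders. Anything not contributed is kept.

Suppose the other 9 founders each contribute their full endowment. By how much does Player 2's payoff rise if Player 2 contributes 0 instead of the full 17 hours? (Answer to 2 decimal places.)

5.61 hours

Switching from a contribution of 17 to 0 lets Player 2 keep an extra 17 hours, but lowers the shared-resources pool by 17, which costs Player 2 their own share of that drop: 0.67 × 17 = 11.39.
Net gain = 17 − 11.39 = 5.61. The private return per contributed unit (0.67) is below 1, so free-riding is indeed the best response regardless of what the others do.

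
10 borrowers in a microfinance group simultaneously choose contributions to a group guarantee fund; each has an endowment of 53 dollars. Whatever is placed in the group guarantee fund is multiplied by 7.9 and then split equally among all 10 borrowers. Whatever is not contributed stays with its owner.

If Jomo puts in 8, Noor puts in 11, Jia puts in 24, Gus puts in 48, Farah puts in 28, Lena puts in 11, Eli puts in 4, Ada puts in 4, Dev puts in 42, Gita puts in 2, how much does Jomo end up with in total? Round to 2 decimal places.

188.78 dollars

Total contributed: 8 + 11 + 24 + 48 + 28 + 11 + 4 + 4 + 42 + 2 = 182.
Each receives 7.9 × 182 / 10 = 143.78 from the group guarantee fund.
Jomo keeps 53 − 8 = 45, so Jomo's payoff is 45 + 143.78 = 188.78.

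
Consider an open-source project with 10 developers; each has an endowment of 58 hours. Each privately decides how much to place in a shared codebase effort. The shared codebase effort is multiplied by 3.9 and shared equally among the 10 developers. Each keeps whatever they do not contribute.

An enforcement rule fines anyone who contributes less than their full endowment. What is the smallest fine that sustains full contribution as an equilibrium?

35.38 hours

Given the others contribute fully, the best deviation is to contribute 0 (any partial contribution still incurs the fine and gives up units whose private return 0.3900 is below 1).
Deviating from 58 to 0 saves 58 hours but forfeits the deviator's share of the drop in the shared codebase effort: 3.9/10 × 58 = 22.62.
So the deviation gain is 58 − 22.62 = 35.38, and the fine must be at least 35.38 hours to wipe it out.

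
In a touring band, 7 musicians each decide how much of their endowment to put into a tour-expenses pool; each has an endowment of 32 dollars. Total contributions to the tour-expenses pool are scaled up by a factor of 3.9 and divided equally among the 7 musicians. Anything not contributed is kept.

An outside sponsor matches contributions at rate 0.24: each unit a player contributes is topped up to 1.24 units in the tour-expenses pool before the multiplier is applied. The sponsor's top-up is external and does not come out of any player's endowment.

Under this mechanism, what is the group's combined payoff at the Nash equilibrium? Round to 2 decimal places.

224.00 dollars

With the mechanism, a contributed unit returns 3.9 × 1.24 / 7 = 0.6909 per unit of net cost — still below 1 — so contributing 0 remains dominant for every player.
At the Nash equilibrium no one contributes; group total payoff = 7 × 32 = 224.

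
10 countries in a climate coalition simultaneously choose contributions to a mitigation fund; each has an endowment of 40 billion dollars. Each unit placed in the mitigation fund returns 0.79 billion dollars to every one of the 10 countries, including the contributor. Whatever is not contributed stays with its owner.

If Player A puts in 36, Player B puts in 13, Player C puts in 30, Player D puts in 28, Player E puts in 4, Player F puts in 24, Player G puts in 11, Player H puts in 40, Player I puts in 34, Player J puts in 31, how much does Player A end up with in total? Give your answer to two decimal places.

202.29 billion dollars

Total contributed: 36 + 13 + 30 + 28 + 4 + 24 + 11 + 40 + 34 + 31 = 251.
Each receives 0.79 × 251 = 198.29 from the mitigation fund.
Player A keeps 40 − 36 = 4, so Player A's payoff is 4 + 198.29 = 202.29.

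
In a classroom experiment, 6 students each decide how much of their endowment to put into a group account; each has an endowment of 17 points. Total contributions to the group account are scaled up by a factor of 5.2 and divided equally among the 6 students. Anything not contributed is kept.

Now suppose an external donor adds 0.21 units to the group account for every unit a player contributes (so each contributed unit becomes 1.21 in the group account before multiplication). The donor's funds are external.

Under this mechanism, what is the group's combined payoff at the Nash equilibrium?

Under the mechanism each unit contributed yields 5.2 × 1.21 / 6 = 1.0487 back to its contributor per unit of net cost, which exceeds 1, making full contribution the dominant choice for everyone.
So the Nash equilibrium is full contribution by all 6; the group earns 5.2 × 1.21 × 102 = 641.78.

641.78 points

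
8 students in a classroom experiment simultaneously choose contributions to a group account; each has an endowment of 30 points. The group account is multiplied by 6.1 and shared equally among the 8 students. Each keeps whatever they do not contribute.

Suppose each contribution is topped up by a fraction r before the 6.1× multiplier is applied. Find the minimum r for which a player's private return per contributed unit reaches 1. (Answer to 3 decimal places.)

0.311

With matching at rate r, one contributed unit becomes (1 + r) in the group account and returns 6.1 × (1 + r) / 8 to the contributor.
Setting this equal to 1: 1 + r = 8/6.1 = 1.3115.
So the minimum matching rate is r = 1.3115 − 1 = 0.311.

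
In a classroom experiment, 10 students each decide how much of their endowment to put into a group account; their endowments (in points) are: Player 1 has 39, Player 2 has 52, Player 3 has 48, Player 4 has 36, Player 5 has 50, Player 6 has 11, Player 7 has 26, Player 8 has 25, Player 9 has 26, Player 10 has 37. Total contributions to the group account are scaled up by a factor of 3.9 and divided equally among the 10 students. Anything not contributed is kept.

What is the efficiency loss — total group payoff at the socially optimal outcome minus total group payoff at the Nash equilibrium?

1015.00 points

The private return per contributed unit is 3.9/10 = 0.3900 < 1 for every player regardless of endowment, so the Nash equilibrium is zero contribution and the group total is Σ E_j = 39 + 52 + 48 + 36 + 50 + 11 + 26 + 25 + 26 + 37 = 350.
Each contributed unit returns 3.900 to the group, so the social optimum is full contribution by everyone: group total = 3.900 × 350 = 1365.00.
Efficiency loss = (3.900 − 1) × 350 = 1015.00.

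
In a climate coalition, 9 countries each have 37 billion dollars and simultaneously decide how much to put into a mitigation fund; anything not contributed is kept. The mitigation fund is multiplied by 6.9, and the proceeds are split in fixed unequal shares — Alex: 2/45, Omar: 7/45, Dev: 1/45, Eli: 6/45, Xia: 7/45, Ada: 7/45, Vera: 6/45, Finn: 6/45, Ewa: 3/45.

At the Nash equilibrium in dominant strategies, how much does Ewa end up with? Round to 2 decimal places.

88.06 billion dollars

Each unit j contributes comes back to j as 6.9 × (j's share), so j prefers to contribute only if that share exceeds 1/6.9 = 0.1449; otherwise keeping the unit dominates.
The shares above 0.1449 belong to Omar, Xia and Ada, contributing 37 each; the remaining 6 contribute 0. Total contributed: 111.
Ewa keeps 37 and receives 6.9 × 111 × 3/45 = 51.06 from the mitigation fund, for a payoff of 88.06.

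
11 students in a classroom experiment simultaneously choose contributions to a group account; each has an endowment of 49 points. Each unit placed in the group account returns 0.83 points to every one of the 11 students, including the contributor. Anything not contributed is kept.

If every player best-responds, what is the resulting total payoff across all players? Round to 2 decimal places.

The private return per contributed unit is 0.83 < 1, so contributing 0 is dominant for every player. At the Nash equilibrium everyone keeps their 49, and the group total is 11 × 49 = 539.

539.00 points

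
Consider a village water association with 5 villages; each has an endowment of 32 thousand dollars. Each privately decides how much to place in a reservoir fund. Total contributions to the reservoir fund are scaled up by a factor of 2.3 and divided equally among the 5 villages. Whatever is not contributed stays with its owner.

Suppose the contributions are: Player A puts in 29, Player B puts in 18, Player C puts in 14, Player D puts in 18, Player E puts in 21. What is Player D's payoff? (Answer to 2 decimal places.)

Total contributed: 29 + 18 + 14 + 18 + 21 = 100.
Each receives 2.3 × 100 / 5 = 46.00 from the reservoir fund.
Player D keeps 32 − 18 = 14, so Player D's payoff is 14 + 46.00 = 60.00.

60.00 thousand dollars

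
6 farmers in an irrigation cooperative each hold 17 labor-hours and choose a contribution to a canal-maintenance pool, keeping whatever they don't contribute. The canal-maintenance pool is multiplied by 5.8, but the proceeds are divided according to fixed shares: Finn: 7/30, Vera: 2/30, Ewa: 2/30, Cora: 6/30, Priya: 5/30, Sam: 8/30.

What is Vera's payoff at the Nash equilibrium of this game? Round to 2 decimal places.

Player j's private return per contributed unit is 5.8 × (j's share). Contributing is weakly dominant for j when that share is at least 1/5.8 = 0.1724, and contributing 0 is dominant otherwise.
Finn, Cora and Sam are above the threshold, contributing 17 each; the remaining 3 contribute 0. Total contributed: 51.
Vera keeps 17 and receives 5.8 × 51 × 2/30 = 19.72 from the canal-maintenance pool, for a payoff of 36.72.

36.72 labor-hours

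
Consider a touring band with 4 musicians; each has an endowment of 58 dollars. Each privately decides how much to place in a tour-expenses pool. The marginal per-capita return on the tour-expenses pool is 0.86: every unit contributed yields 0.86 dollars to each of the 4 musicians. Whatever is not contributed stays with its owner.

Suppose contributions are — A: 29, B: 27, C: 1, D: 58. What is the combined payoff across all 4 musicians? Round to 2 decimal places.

Total contributed: 29 + 27 + 1 + 58 = 115; total kept: 4 × 58 − 115 = 117.
The tour-expenses pool pays out 0.86 × 4 × 115 = 395.60 in aggregate.
Group total = 117 + 395.60 = 512.60.

512.60 dollars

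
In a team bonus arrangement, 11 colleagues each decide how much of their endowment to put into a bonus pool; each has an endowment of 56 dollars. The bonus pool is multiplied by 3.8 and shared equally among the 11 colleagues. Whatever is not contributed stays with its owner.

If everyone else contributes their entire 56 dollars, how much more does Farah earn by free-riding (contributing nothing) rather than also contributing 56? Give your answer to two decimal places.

36.65 dollars

Switching from a contribution of 56 to 0 lets Farah keep an extra 56 dollars, but lowers the bonus pool by 56, which costs Farah their own share of that drop: 3.8/11 × 56 = 19.35.
Net gain = 56 − 19.35 = 36.65. The private return per contributed unit (0.3455) is below 1, so free-riding is indeed the best response regardless of what the others do.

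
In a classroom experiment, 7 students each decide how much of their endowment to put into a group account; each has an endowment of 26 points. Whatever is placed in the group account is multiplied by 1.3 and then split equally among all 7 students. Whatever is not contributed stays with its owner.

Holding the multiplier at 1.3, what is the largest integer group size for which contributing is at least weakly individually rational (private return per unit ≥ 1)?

Private return per unit is 1.3/(group size), which is ≥ 1 whenever the group size is ≤ 1.3.
The largest such integer is 1.

1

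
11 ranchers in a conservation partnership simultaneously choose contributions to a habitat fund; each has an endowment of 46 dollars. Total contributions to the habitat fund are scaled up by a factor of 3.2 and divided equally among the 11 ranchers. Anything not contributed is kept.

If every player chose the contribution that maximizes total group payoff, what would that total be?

Each contributed unit returns 3.200 to the group as a whole (0.2909 to each of 11 players), which exceeds 1, so the social optimum is full contribution: group total = 3.200 × 506 = 1619.20.

1619.20 dollars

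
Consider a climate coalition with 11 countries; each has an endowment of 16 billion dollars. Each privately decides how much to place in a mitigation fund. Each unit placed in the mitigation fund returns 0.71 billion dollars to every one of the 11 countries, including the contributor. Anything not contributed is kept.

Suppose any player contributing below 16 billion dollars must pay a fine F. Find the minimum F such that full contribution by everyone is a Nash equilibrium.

Given the others contribute fully, the best deviation is to contribute 0 (any partial contribution still incurs the fine and gives up units whose private return 0.71 is below 1).
Deviating from 16 to 0 saves 16 billion dollars but forfeits the deviator's share of the drop in the mitigation fund: 0.71 × 16 = 11.36.
So the deviation gain is 16 − 11.36 = 4.64, and the fine must be at least 4.64 billion dollars to wipe it out.

4.64 billion dollars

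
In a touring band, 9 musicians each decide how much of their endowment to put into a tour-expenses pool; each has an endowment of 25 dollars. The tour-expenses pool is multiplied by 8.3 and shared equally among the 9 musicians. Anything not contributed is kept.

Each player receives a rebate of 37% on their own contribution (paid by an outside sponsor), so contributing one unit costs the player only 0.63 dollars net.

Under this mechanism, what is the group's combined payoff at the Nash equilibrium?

1950.75 dollars

With the mechanism, a contributed unit returns (8.3/9) / 0.63 = 1.4638 per unit of net cost to the contributor — now above 1 — so contributing fully is weakly dominant for every player.
At the Nash equilibrium everyone contributes 25. Group total payoff = 9 × (25 × 0.37 + 8.3 × 25) = 1950.75.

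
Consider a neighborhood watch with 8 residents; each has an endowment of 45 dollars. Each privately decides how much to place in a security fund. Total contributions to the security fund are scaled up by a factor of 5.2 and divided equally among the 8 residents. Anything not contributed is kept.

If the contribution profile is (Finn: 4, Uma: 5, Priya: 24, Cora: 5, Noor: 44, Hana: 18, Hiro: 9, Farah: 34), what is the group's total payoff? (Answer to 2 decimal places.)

Total contributed: 4 + 5 + 24 + 5 + 44 + 18 + 9 + 34 = 143; total kept: 8 × 45 − 143 = 217.
The security fund pays out 5.2 × 143 = 743.60 in aggregate.
Group total = 217 + 743.60 = 960.60.

960.60 dollars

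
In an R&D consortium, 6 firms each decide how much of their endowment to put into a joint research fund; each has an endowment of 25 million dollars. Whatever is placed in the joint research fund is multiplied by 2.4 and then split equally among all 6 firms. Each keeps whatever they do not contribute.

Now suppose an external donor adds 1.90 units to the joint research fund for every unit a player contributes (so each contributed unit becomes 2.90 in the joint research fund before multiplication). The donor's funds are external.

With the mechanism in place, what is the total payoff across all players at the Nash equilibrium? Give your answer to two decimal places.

1044.00 million dollars

The effective private return per unit is now 2.4 × 2.90 / 6 = 1.1600 > 1, so every player's dominant strategy flips to full contribution.
So the Nash equilibrium is full contribution by all 6; the group earns 2.4 × 2.90 × 150 = 1044.00.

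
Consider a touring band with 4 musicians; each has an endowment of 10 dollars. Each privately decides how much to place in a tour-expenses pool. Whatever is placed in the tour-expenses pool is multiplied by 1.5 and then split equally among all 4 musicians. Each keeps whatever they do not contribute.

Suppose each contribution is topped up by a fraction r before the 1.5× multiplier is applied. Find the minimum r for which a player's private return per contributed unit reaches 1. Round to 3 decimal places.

With matching at rate r, one contributed unit becomes (1 + r) in the tour-expenses pool and returns 1.5 × (1 + r) / 4 to the contributor.
Setting this equal to 1: 1 + r = 4/1.5 = 2.6667.
So the minimum matching rate is r = 2.6667 − 1 = 1.667.

1.667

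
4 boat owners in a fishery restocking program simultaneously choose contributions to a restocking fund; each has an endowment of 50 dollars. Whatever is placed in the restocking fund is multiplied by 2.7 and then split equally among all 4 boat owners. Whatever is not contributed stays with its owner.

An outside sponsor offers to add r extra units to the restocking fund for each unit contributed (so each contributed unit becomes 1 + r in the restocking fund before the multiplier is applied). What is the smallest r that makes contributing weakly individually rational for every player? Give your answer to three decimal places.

With matching at rate r, one contributed unit becomes (1 + r) in the restocking fund and returns 2.7 × (1 + r) / 4 to the contributor.
Setting this equal to 1: 1 + r = 4/2.7 = 1.4815.
So the minimum matching rate is r = 1.4815 − 1 = 0.481.

0.481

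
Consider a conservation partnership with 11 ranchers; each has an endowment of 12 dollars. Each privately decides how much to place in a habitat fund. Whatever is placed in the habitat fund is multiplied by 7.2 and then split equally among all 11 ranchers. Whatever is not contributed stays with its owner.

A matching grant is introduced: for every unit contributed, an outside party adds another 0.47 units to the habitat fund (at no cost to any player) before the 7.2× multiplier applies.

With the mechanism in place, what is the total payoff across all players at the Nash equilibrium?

132.00 dollars

With the mechanism, a contributed unit returns 7.2 × 1.47 / 11 = 0.9622 per unit of net cost — still below 1 — so contributing 0 remains dominant for every player.
At the Nash equilibrium no one contributes; group total payoff = 11 × 12 = 132.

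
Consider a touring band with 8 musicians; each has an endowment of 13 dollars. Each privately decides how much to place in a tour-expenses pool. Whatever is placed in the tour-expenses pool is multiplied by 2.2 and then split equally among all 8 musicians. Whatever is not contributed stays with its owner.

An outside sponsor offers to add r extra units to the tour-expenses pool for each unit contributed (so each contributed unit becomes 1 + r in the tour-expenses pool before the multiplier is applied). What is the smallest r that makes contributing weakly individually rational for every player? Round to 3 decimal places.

2.636

With matching at rate r, one contributed unit becomes (1 + r) in the tour-expenses pool and returns 2.2 × (1 + r) / 8 to the contributor.
Setting this equal to 1: 1 + r = 8/2.2 = 3.6364.
So the minimum matching rate is r = 3.6364 − 1 = 2.636.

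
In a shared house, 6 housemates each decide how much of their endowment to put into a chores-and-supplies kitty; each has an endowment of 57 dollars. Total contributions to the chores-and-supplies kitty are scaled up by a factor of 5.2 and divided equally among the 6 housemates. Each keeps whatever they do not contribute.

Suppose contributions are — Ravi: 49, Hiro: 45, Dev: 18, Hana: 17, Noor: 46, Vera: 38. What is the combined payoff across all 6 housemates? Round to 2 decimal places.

Total contributed: 49 + 45 + 18 + 17 + 46 + 38 = 213; total kept: 6 × 57 − 213 = 129.
The chores-and-supplies kitty pays out 5.2 × 213 = 1107.60 in aggregate.
Group total = 129 + 1107.60 = 1236.60.

1236.60 dollars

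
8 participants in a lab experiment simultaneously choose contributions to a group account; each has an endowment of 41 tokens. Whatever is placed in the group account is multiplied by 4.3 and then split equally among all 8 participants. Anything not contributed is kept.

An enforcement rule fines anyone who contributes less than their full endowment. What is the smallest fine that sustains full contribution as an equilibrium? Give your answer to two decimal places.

Given the others contribute fully, the best deviation is to contribute 0 (any partial contribution still incurs the fine and gives up units whose private return 0.5375 is below 1).
Deviating from 41 to 0 saves 41 tokens but forfeits the deviator's share of the drop in the group account: 4.3/8 × 41 = 22.04.
So the deviation gain is 41 − 22.04 = 18.96, and the fine must be at least 18.96 tokens to wipe it out.

18.96 tokens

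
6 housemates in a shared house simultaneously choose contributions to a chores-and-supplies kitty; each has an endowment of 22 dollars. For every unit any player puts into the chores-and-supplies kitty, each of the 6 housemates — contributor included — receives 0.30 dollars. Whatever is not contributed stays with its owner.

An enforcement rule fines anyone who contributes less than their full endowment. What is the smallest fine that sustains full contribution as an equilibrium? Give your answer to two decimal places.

15.40 dollars

Given the others contribute fully, the best deviation is to contribute 0 (any partial contribution still incurs the fine and gives up units whose private return 0.30 is below 1).
Deviating from 22 to 0 saves 22 dollars but forfeits the deviator's share of the drop in the chores-and-supplies kitty: 0.30 × 22 = 6.60.
So the deviation gain is 22 − 6.60 = 15.40, and the fine must be at least 15.40 dollars to wipe it out.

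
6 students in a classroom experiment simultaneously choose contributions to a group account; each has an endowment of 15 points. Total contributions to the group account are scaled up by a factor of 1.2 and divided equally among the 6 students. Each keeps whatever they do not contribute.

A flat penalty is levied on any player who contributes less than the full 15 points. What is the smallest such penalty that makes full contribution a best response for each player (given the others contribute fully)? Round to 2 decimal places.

12.00 points

Given the others contribute fully, the best deviation is to contribute 0 (any partial contribution still incurs the fine and gives up units whose private return 0.2000 is below 1).
Deviating from 15 to 0 saves 15 points but forfeits the deviator's share of the drop in the group account: 1.2/6 × 15 = 3.00.
So the deviation gain is 15 − 3.00 = 12.00, and the fine must be at least 12.00 points to wipe it out.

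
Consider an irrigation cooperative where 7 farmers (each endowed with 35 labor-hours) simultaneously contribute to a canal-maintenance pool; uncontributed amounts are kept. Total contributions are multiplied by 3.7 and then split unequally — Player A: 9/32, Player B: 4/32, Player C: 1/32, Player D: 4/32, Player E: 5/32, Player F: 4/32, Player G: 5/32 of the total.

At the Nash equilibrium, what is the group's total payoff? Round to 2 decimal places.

339.50 labor-hours

For player j, contributing a unit is worthwhile iff 3.7 × (j's share) ≥ 1, i.e. iff j's share is at least 0.2703.
Player A alone (share 9/32) is above the threshold, contributing 35; the remaining 6 contribute 0. Total contributed: 35.
The canal-maintenance pool pays out 3.7 × 35 = 129.50 in total (split across the unequal shares, but the aggregate is all that matters for the group sum).
The 6 free-riders keep 35 each, adding 210. Group total = 210 + 129.50 = 339.50.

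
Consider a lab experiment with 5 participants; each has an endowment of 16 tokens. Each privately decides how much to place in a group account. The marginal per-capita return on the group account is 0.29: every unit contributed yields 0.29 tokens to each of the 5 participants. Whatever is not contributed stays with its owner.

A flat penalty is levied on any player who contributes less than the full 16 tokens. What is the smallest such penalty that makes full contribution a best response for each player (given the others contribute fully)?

11.36 tokens

Given the others contribute fully, the best deviation is to contribute 0 (any partial contribution still incurs the fine and gives up units whose private return 0.29 is below 1).
Deviating from 16 to 0 saves 16 tokens but forfeits the deviator's share of the drop in the group account: 0.29 × 16 = 4.64.
So the deviation gain is 16 − 4.64 = 11.36, and the fine must be at least 11.36 tokens to wipe it out.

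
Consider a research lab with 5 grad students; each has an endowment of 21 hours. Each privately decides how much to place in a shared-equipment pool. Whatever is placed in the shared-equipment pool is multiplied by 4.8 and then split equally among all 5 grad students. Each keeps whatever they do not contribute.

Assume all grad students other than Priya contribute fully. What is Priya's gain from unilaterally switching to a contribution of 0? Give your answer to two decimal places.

Switching from a contribution of 21 to 0 lets Priya keep an extra 21 hours, but lowers the shared-equipment pool by 21, which costs Priya their own share of that drop: 4.8/5 × 21 = 20.16.
Net gain = 21 − 20.16 = 0.84. The private return per contributed unit (0.9600) is below 1, so free-riding is indeed the best response regardless of what the others do.

0.84 hours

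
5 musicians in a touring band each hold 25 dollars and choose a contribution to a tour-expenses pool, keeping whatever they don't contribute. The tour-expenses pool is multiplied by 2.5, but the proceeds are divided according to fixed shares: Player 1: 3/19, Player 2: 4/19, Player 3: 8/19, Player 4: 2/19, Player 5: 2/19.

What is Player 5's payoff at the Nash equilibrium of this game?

For player j, contributing a unit is worthwhile iff 2.5 × (j's share) ≥ 1, i.e. iff j's share is at least 0.4000.
Only Player 3 (8/19) clears that bar, contributing 25; the remaining 4 contribute 0. Total contributed: 25.
Player 5 keeps 25 and receives 2.5 × 25 × 2/19 = 6.58 from the tour-expenses pool, for a payoff of 31.58.

31.58 dollars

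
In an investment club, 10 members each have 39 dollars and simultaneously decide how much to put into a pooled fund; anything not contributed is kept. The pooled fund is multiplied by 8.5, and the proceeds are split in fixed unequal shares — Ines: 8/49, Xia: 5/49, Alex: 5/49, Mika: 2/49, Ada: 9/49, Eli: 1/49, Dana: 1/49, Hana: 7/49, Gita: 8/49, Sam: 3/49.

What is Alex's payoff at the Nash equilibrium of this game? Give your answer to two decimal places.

A player with share s gets back 8.5·s per unit contributed, so full contribution is dominant for anyone with s > 1/8.5 = 0.1176 and zero contribution is dominant for anyone below.
The shares above 0.1176 belong to Ines, Ada, Hana and Gita, contributing 39 each; the remaining 6 contribute 0. Total contributed: 156.
Alex keeps 39 and receives 8.5 × 156 × 5/49 = 135.31 from the pooled fund, for a payoff of 174.31.

174.31 dollars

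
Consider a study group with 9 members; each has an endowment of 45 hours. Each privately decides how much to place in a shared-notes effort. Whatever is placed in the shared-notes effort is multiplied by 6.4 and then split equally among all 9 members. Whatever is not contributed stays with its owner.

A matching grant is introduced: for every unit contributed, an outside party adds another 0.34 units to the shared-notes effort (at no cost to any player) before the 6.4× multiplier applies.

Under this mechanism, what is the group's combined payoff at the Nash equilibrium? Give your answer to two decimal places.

With the mechanism, a contributed unit returns 6.4 × 1.34 / 9 = 0.9529 per unit of net cost — still below 1 — so contributing 0 remains dominant for every player.
At the Nash equilibrium no one contributes; group total payoff = 9 × 45 = 405.

405.00 hours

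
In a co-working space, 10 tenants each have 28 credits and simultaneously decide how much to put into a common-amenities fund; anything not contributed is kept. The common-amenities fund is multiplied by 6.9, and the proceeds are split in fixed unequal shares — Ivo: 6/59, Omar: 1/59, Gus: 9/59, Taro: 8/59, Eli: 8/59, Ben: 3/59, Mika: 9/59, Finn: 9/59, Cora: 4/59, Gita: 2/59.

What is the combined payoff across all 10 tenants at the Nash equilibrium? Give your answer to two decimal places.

775.60 credits

A player with share s gets back 6.9·s per unit contributed, so full contribution is dominant for anyone with s > 1/6.9 = 0.1449 and zero contribution is dominant for anyone below.
The shares above 0.1449 belong to Gus, Mika and Finn, contributing 28 each; the remaining 7 contribute 0. Total contributed: 84.
The common-amenities fund pays out 6.9 × 84 = 579.60 in total (split across the unequal shares, but the aggregate is all that matters for the group sum).
The 7 free-riders keep 28 each, adding 196. Group total = 196 + 579.60 = 775.60.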